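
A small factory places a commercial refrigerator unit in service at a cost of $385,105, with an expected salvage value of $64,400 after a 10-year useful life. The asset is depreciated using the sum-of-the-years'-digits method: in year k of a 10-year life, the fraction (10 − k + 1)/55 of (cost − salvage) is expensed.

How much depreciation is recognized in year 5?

$34,986

Depreciable base = $385,105 − $64,400 = $320,705.
Sum of the years' digits = 10+9+8+7+6+5+4+3+2+1 = 55.
Year 1: $320,705 × 10/55 = $58,310. Book value $326,795.
Year 2: $320,705 × 9/55 = $52,479. Book value $274,316.
Year 3: $320,705 × 8/55 = $46,648. Book value $227,668.
Year 4: $320,705 × 7/55 = $40,817. Book value $186,851.
Year 5: $320,705 × 6/55 = $34,986. Book value $151,865.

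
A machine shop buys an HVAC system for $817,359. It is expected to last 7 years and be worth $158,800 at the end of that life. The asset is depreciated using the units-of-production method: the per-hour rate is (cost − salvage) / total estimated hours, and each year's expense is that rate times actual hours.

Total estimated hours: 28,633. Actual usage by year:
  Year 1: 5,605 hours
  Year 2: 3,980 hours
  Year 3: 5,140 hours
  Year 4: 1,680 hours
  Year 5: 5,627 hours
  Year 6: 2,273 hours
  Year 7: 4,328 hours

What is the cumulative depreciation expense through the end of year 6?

Depreciable base = $817,359 − $158,800 = $658,559.
Rate = $658,559 / 28,633 hours = $23 per hour.
Year 1: 5,605 × $23 = $128,915. Book value $688,444.
Year 2: 3,980 × $23 = $91,540. Book value $596,904.
Year 3: 5,140 × $23 = $118,220. Book value $478,684.
Year 4: 1,680 × $23 = $38,640. Book value $440,044.
Year 5: 5,627 × $23 = $129,421. Book value $310,623.
Year 6: 2,273 × $23 = $52,279. Book value $258,344.
Accumulated through year 6 = $817,359 − $258,344 = $559,015.

$559,015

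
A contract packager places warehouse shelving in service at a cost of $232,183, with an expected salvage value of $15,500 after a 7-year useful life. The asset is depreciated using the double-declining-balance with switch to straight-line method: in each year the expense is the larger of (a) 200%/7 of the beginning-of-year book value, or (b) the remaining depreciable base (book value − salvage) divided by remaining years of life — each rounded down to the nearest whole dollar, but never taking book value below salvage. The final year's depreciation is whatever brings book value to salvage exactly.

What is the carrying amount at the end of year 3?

$84,615

Depreciable base = $232,183 − $15,500 = $216,683.
Year 1: DB = ⌊$232,183 × 200%/7⌋ = $66,338; SL = ⌊$216,683/7⌋ = $30,954 → take DB $66,338. Book value $165,845.
Year 2: DB = ⌊$165,845 × 200%/7⌋ = $47,384; SL = ⌊$150,345/6⌋ = $25,057 → take DB $47,384. Book value $118,461.
Year 3: DB = ⌊$118,461 × 200%/7⌋ = $33,846; SL = ⌊$102,961/5⌋ = $20,592 → take DB $33,846. Book value $84,615.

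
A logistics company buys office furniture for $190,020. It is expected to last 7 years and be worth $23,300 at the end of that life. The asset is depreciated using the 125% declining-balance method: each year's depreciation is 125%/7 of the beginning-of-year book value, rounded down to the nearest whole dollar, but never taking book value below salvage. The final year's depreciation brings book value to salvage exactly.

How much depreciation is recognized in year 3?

Depreciable base = $190,020 − $23,300 = $166,720.
Year 1: ⌊$190,020 × 125%/7⌋ = $33,932. Book value $156,088.
Year 2: ⌊$156,088 × 125%/7⌋ = $27,872. Book value $128,216.
Year 3: ⌊$128,216 × 125%/7⌋ = $22,895. Book value $105,321.

$22,895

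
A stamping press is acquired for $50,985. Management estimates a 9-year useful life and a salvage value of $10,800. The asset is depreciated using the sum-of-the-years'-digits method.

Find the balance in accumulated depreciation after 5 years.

Depreciable base = $50,985 − $10,800 = $40,185.
Sum of the years' digits = 9+8+7+6+5+4+3+2+1 = 45.
Year 1: $40,185 × 9/45 = $8,037. Book value $42,948.
Year 2: $40,185 × 8/45 = $7,144. Book value $35,804.
Year 3: $40,185 × 7/45 = $6,251. Book value $29,553.
Year 4: $40,185 × 6/45 = $5,358. Book value $24,195.
Year 5: $40,185 × 5/45 = $4,465. Book value $19,730.
Accumulated through year 5 = $50,985 − $19,730 = $31,255.

$31,255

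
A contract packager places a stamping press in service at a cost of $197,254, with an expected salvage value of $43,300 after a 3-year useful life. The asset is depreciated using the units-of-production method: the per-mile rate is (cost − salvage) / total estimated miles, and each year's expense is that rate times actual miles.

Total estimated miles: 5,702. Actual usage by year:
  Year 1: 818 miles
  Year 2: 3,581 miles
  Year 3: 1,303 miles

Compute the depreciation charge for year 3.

$35,181

Depreciable base = $197,254 − $43,300 = $153,954.
Rate = $153,954 / 5,702 miles = $27 per mile.
Year 1: 818 × $27 = $22,086. Book value $175,168.
Year 2: 3,581 × $27 = $96,687. Book value $78,481.
Year 3: 1,303 × $27 = $35,181. Book value $43,300.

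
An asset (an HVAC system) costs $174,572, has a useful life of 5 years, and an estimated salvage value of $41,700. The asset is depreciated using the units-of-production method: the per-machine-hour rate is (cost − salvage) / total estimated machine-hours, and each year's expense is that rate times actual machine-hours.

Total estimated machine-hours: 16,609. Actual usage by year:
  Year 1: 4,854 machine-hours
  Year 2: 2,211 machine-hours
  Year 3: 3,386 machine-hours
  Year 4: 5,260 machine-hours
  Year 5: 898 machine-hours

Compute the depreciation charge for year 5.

$7,184

Depreciable base = $174,572 − $41,700 = $132,872.
Rate = $132,872 / 16,609 machine-hours = $8 per machine-hour.
Year 1: 4,854 × $8 = $38,832. Book value $135,740.
Year 2: 2,211 × $8 = $17,688. Book value $118,052.
Year 3: 3,386 × $8 = $27,088. Book value $90,964.
Year 4: 5,260 × $8 = $42,080. Book value $48,884.
Year 5: 898 × $8 = $7,184. Book value $41,700.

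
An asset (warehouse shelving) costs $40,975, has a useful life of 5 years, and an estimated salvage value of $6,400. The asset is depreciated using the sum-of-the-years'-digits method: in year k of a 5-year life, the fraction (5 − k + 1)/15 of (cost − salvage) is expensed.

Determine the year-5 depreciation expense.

Depreciable base = $40,975 − $6,400 = $34,575.
Sum of the years' digits = 5+4+3+2+1 = 15.
Year 1: $34,575 × 5/15 = $11,525. Book value $29,450.
Year 2: $34,575 × 4/15 = $9,220. Book value $20,230.
Year 3: $34,575 × 3/15 = $6,915. Book value $13,315.
Year 4: $34,575 × 2/15 = $4,610. Book value $8,705.
Year 5: $34,575 × 1/15 = $2,305. Book value $6,400.

$2,305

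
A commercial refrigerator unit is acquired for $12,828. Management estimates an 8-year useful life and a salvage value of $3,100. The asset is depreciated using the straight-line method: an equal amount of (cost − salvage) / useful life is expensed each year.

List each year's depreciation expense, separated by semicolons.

$1,216; $1,216; $1,216; $1,216; $1,216; $1,216; $1,216; $1,216

Depreciable base = $12,828 − $3,100 = $9,728.
Annual expense = $9,728 / 8 = $1,216.
End of year 1: book value $11,612.
End of year 2: book value $10,396.
End of year 3: book value $9,180.
End of year 4: book value $7,964.
End of year 5: book value $6,748.
End of year 6: book value $5,532.
End of year 7: book value $4,316.
End of year 8: book value $3,100.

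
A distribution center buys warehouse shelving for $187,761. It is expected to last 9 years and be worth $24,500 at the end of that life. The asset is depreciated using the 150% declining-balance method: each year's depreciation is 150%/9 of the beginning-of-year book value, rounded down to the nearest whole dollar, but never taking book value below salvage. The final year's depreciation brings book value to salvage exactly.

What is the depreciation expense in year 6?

Depreciable base = $187,761 − $24,500 = $163,261.
Year 1: ⌊$187,761 × 150%/9⌋ = $31,293. Book value $156,468.
Year 2: ⌊$156,468 × 150%/9⌋ = $26,078. Book value $130,390.
Year 3: ⌊$130,390 × 150%/9⌋ = $21,731. Book value $108,659.
Year 4: ⌊$108,659 × 150%/9⌋ = $18,109. Book value $90,550.
Year 5: ⌊$90,550 × 150%/9⌋ = $15,091. Book value $75,459.
Year 6: ⌊$75,459 × 150%/9⌋ = $12,576. Book value $62,883.

$12,576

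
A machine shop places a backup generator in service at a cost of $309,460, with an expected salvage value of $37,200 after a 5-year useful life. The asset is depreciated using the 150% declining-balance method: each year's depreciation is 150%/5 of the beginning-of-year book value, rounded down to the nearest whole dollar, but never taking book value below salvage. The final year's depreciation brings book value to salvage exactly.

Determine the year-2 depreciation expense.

$64,986

Depreciable base = $309,460 − $37,200 = $272,260.
Year 1: ⌊$309,460 × 150%/5⌋ = $92,838. Book value $216,622.
Year 2: ⌊$216,622 × 150%/5⌋ = $64,986. Book value $151,636.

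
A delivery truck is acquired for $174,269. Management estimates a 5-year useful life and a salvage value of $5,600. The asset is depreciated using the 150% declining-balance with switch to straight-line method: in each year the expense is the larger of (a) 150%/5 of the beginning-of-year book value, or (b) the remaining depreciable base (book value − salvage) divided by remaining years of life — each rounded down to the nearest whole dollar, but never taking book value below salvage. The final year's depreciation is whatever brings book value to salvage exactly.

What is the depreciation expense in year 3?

$26,597

Depreciable base = $174,269 − $5,600 = $168,669.
Year 1: DB = ⌊$174,269 × 150%/5⌋ = $52,280; SL = ⌊$168,669/5⌋ = $33,733 → take DB $52,280. Book value $121,989.
Year 2: DB = ⌊$121,989 × 150%/5⌋ = $36,596; SL = ⌊$116,389/4⌋ = $29,097 → take DB $36,596. Book value $85,393.
Year 3: DB = ⌊$85,393 × 150%/5⌋ = $25,617; SL = ⌊$79,793/3⌋ = $26,597 → take SL $26,597. Book value $58,796.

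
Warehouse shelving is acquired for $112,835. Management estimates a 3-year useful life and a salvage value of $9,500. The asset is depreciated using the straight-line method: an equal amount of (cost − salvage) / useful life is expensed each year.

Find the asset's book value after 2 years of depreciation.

Depreciable base = $112,835 − $9,500 = $103,335.
Annual expense = $103,335 / 3 = $34,445.
End of year 1: book value $78,390.
End of year 2: book value $43,945.

$43,945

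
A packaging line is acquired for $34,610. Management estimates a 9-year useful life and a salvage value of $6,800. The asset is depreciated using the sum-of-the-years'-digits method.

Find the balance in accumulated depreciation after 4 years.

Depreciable base = $34,610 − $6,800 = $27,810.
Sum of the years' digits = 9+8+7+6+5+4+3+2+1 = 45.
Year 1: $27,810 × 9/45 = $5,562. Book value $29,048.
Year 2: $27,810 × 8/45 = $4,944. Book value $24,104.
Year 3: $27,810 × 7/45 = $4,326. Book value $19,778.
Year 4: $27,810 × 6/45 = $3,708. Book value $16,070.
Accumulated through year 4 = $34,610 − $16,070 = $18,540.

$18,540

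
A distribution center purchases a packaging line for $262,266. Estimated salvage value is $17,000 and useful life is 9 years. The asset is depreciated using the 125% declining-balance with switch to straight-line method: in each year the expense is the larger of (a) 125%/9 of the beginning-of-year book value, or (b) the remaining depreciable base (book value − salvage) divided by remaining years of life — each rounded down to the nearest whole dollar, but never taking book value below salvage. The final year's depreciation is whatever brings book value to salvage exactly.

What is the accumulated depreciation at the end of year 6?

$170,032

Depreciable base = $262,266 − $17,000 = $245,266.
Year 1: DB = ⌊$262,266 × 125%/9⌋ = $36,425; SL = ⌊$245,266/9⌋ = $27,251 → take DB $36,425. Book value $225,841.
Year 2: DB = ⌊$225,841 × 125%/9⌋ = $31,366; SL = ⌊$208,841/8⌋ = $26,105 → take DB $31,366. Book value $194,475.
Year 3: DB = ⌊$194,475 × 125%/9⌋ = $27,010; SL = ⌊$177,475/7⌋ = $25,353 → take DB $27,010. Book value $167,465.
Year 4: DB = ⌊$167,465 × 125%/9⌋ = $23,259; SL = ⌊$150,465/6⌋ = $25,077 → take SL $25,077. Book value $142,388.
Year 5: DB = ⌊$142,388 × 125%/9⌋ = $19,776; SL = ⌊$125,388/5⌋ = $25,077 → take SL $25,077. Book value $117,311.
Year 6: DB = ⌊$117,311 × 125%/9⌋ = $16,293; SL = ⌊$100,311/4⌋ = $25,077 → take SL $25,077. Book value $92,234.
Accumulated through year 6 = $262,266 − $92,234 = $170,032.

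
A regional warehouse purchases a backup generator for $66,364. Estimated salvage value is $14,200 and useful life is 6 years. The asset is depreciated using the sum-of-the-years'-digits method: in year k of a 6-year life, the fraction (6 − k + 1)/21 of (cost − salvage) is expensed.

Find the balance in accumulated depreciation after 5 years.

$49,680

Depreciable base = $66,364 − $14,200 = $52,164.
Sum of the years' digits = 6+5+4+3+2+1 = 21.
Year 1: $52,164 × 6/21 = $14,904. Book value $51,460.
Year 2: $52,164 × 5/21 = $12,420. Book value $39,040.
Year 3: $52,164 × 4/21 = $9,936. Book value $29,104.
Year 4: $52,164 × 3/21 = $7,452. Book value $21,652.
Year 5: $52,164 × 2/21 = $4,968. Book value $16,684.
Accumulated through year 5 = $66,364 − $16,684 = $49,680.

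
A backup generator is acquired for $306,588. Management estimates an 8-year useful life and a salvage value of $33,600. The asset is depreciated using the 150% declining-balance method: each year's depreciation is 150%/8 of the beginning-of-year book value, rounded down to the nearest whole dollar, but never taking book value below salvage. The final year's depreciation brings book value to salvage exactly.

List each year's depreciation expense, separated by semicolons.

Depreciable base = $306,588 − $33,600 = $272,988.
Year 1: ⌊$306,588 × 150%/8⌋ = $57,485. Book value $249,103.
Year 2: ⌊$249,103 × 150%/8⌋ = $46,706. Book value $202,397.
Year 3: ⌊$202,397 × 150%/8⌋ = $37,949. Book value $164,448.
Year 4: ⌊$164,448 × 150%/8⌋ = $30,834. Book value $133,614.
Year 5: ⌊$133,614 × 150%/8⌋ = $25,052. Book value $108,562.
Year 6: ⌊$108,562 × 150%/8⌋ = $20,355. Book value $88,207.
Year 7: ⌊$88,207 × 150%/8⌋ = $16,538. Book value $71,669.
Year 8 (final): $71,669 − $33,600 = $38,069. Book value $33,600.

$57,485; $46,706; $37,949; $30,834; $25,052; $20,355; $16,538; $38,069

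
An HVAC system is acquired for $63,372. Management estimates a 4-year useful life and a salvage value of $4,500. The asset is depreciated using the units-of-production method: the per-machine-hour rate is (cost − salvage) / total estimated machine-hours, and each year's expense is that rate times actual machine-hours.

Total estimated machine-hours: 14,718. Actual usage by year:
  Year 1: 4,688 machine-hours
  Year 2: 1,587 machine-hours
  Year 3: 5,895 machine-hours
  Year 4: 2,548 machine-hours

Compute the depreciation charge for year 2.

Depreciable base = $63,372 − $4,500 = $58,872.
Rate = $58,872 / 14,718 machine-hours = $4 per machine-hour.
Year 1: 4,688 × $4 = $18,752. Book value $44,620.
Year 2: 1,587 × $4 = $6,348. Book value $38,272.

$6,348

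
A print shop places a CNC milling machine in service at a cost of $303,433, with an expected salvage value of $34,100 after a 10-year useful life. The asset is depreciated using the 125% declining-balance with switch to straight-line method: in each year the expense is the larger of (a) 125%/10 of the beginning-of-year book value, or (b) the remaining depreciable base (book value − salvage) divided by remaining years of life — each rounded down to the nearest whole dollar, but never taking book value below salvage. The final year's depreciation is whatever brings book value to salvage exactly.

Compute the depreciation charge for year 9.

$23,962

Depreciable base = $303,433 − $34,100 = $269,333.
Year 1: DB = ⌊$303,433 × 125%/10⌋ = $37,929; SL = ⌊$269,333/10⌋ = $26,933 → take DB $37,929. Book value $265,504.
Year 2: DB = ⌊$265,504 × 125%/10⌋ = $33,188; SL = ⌊$231,404/9⌋ = $25,711 → take DB $33,188. Book value $232,316.
Year 3: DB = ⌊$232,316 × 125%/10⌋ = $29,039; SL = ⌊$198,216/8⌋ = $24,777 → take DB $29,039. Book value $203,277.
Year 4: DB = ⌊$203,277 × 125%/10⌋ = $25,409; SL = ⌊$169,177/7⌋ = $24,168 → take DB $25,409. Book value $177,868.
Year 5: DB = ⌊$177,868 × 125%/10⌋ = $22,233; SL = ⌊$143,768/6⌋ = $23,961 → take SL $23,961. Book value $153,907.
Year 6: DB = ⌊$153,907 × 125%/10⌋ = $19,238; SL = ⌊$119,807/5⌋ = $23,961 → take SL $23,961. Book value $129,946.
Year 7: DB = ⌊$129,946 × 125%/10⌋ = $16,243; SL = ⌊$95,846/4⌋ = $23,961 → take SL $23,961. Book value $105,985.
Year 8: DB = ⌊$105,985 × 125%/10⌋ = $13,248; SL = ⌊$71,885/3⌋ = $23,961 → take SL $23,961. Book value $82,024.
Year 9: DB = ⌊$82,024 × 125%/10⌋ = $10,253; SL = ⌊$47,924/2⌋ = $23,962 → take SL $23,962. Book value $58,062.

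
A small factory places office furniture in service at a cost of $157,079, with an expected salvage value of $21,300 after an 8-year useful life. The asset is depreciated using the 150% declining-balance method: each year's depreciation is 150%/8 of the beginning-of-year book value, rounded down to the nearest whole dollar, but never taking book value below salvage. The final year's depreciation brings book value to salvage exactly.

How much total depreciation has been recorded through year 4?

$88,622

Depreciable base = $157,079 − $21,300 = $135,779.
Year 1: ⌊$157,079 × 150%/8⌋ = $29,452. Book value $127,627.
Year 2: ⌊$127,627 × 150%/8⌋ = $23,930. Book value $103,697.
Year 3: ⌊$103,697 × 150%/8⌋ = $19,443. Book value $84,254.
Year 4: ⌊$84,254 × 150%/8⌋ = $15,797. Book value $68,457.
Accumulated through year 4 = $157,079 − $68,457 = $88,622.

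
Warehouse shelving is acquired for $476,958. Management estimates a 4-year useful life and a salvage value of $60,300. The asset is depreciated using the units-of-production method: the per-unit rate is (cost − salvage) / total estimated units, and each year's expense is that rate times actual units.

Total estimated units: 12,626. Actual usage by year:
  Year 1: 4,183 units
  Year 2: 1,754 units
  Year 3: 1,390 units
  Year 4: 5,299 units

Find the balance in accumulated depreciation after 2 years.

Depreciable base = $476,958 − $60,300 = $416,658.
Rate = $416,658 / 12,626 units = $33 per unit.
Year 1: 4,183 × $33 = $138,039. Book value $338,919.
Year 2: 1,754 × $33 = $57,882. Book value $281,037.
Accumulated through year 2 = $476,958 − $281,037 = $195,921.

$195,921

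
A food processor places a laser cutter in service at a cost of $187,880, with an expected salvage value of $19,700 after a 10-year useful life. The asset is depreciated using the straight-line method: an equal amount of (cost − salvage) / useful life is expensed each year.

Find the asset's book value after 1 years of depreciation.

Depreciable base = $187,880 − $19,700 = $168,180.
Annual expense = $168,180 / 10 = $16,818.
End of year 1: book value $171,062.

$171,062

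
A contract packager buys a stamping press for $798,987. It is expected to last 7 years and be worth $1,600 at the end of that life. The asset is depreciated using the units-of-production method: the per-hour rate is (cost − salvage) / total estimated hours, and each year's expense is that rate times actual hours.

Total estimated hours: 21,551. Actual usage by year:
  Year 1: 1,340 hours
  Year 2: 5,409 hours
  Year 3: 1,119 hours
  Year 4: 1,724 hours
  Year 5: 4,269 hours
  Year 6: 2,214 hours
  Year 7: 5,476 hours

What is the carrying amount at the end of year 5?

Depreciable base = $798,987 − $1,600 = $797,387.
Rate = $797,387 / 21,551 hours = $37 per hour.
Year 1: 1,340 × $37 = $49,580. Book value $749,407.
Year 2: 5,409 × $37 = $200,133. Book value $549,274.
Year 3: 1,119 × $37 = $41,403. Book value $507,871.
Year 4: 1,724 × $37 = $63,788. Book value $444,083.
Year 5: 4,269 × $37 = $157,953. Book value $286,130.

$286,130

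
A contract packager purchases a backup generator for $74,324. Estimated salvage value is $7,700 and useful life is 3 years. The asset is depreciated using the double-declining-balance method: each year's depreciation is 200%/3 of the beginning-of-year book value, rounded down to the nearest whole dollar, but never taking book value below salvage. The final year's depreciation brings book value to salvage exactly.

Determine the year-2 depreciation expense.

$16,516

Depreciable base = $74,324 − $7,700 = $66,624.
Year 1: ⌊$74,324 × 200%/3⌋ = $49,549. Book value $24,775.
Year 2: ⌊$24,775 × 200%/3⌋ = $16,516. Book value $8,259.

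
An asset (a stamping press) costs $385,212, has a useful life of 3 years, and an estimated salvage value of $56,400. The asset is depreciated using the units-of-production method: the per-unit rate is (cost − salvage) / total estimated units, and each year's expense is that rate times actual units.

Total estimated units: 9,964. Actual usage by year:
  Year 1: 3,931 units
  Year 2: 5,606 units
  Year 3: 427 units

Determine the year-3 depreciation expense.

Depreciable base = $385,212 − $56,400 = $328,812.
Rate = $328,812 / 9,964 units = $33 per unit.
Year 1: 3,931 × $33 = $129,723. Book value $255,489.
Year 2: 5,606 × $33 = $184,998. Book value $70,491.
Year 3: 427 × $33 = $14,091. Book value $56,400.

$14,091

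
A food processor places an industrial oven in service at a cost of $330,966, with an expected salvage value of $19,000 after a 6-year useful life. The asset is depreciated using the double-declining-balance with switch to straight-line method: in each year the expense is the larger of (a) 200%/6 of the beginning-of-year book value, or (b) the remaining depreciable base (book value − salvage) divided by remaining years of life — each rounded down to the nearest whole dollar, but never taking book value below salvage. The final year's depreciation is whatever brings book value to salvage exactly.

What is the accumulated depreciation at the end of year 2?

Depreciable base = $330,966 − $19,000 = $311,966.
Year 1: DB = ⌊$330,966 × 200%/6⌋ = $110,322; SL = ⌊$311,966/6⌋ = $51,994 → take DB $110,322. Book value $220,644.
Year 2: DB = ⌊$220,644 × 200%/6⌋ = $73,548; SL = ⌊$201,644/5⌋ = $40,328 → take DB $73,548. Book value $147,096.
Accumulated through year 2 = $330,966 − $147,096 = $183,870.

$183,870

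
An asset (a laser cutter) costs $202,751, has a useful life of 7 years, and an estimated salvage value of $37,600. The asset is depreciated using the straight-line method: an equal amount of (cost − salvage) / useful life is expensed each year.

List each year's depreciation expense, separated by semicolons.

Depreciable base = $202,751 − $37,600 = $165,151.
Annual expense = $165,151 / 7 = $23,593.
End of year 1: book value $179,158.
End of year 2: book value $155,565.
End of year 3: book value $131,972.
End of year 4: book value $108,379.
End of year 5: book value $84,786.
End of year 6: book value $61,193.
End of year 7: book value $37,600.

$23,593; $23,593; $23,593; $23,593; $23,593; $23,593; $23,593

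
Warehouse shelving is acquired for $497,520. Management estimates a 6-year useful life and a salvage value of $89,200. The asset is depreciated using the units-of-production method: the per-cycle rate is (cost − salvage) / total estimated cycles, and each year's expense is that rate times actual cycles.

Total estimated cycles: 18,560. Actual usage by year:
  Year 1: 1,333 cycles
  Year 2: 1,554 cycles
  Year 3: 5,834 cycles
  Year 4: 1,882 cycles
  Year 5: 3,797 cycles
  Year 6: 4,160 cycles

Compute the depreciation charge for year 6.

$91,520

Depreciable base = $497,520 − $89,200 = $408,320.
Rate = $408,320 / 18,560 cycles = $22 per cycle.
Year 1: 1,333 × $22 = $29,326. Book value $468,194.
Year 2: 1,554 × $22 = $34,188. Book value $434,006.
Year 3: 5,834 × $22 = $128,348. Book value $305,658.
Year 4: 1,882 × $22 = $41,404. Book value $264,254.
Year 5: 3,797 × $22 = $83,534. Book value $180,720.
Year 6: 4,160 × $22 = $91,520. Book value $89,200.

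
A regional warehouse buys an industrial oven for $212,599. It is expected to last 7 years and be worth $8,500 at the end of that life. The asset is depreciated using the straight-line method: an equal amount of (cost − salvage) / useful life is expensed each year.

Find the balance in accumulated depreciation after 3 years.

$87,471

Depreciable base = $212,599 − $8,500 = $204,099.
Annual expense = $204,099 / 7 = $29,157.
End of year 1: book value $183,442.
End of year 2: book value $154,285.
End of year 3: book value $125,128.
Accumulated through year 3 = $212,599 − $125,128 = $87,471.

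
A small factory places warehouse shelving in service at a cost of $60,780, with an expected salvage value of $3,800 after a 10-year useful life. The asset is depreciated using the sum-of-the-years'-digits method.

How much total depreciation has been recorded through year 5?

$41,440

Depreciable base = $60,780 − $3,800 = $56,980.
Sum of the years' digits = 10+9+8+7+6+5+4+3+2+1 = 55.
Year 1: $56,980 × 10/55 = $10,360. Book value $50,420.
Year 2: $56,980 × 9/55 = $9,324. Book value $41,096.
Year 3: $56,980 × 8/55 = $8,288. Book value $32,808.
Year 4: $56,980 × 7/55 = $7,252. Book value $25,556.
Year 5: $56,980 × 6/55 = $6,216. Book value $19,340.
Accumulated through year 5 = $60,780 − $19,340 = $41,440.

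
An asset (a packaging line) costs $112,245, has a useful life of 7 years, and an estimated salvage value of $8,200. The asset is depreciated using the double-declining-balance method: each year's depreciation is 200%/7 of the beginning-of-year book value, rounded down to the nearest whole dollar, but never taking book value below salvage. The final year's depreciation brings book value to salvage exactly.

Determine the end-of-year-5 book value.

$20,871

Depreciable base = $112,245 − $8,200 = $104,045.
Year 1: ⌊$112,245 × 200%/7⌋ = $32,070. Book value $80,175.
Year 2: ⌊$80,175 × 200%/7⌋ = $22,907. Book value $57,268.
Year 3: ⌊$57,268 × 200%/7⌋ = $16,362. Book value $40,906.
Year 4: ⌊$40,906 × 200%/7⌋ = $11,687. Book value $29,219.
Year 5: ⌊$29,219 × 200%/7⌋ = $8,348. Book value $20,871.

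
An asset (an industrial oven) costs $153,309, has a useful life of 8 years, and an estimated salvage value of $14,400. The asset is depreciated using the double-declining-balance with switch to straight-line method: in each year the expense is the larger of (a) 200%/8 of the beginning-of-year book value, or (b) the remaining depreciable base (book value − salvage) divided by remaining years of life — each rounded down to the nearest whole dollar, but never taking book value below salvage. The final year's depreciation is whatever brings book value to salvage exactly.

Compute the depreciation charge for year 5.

Depreciable base = $153,309 − $14,400 = $138,909.
Year 1: DB = ⌊$153,309 × 200%/8⌋ = $38,327; SL = ⌊$138,909/8⌋ = $17,363 → take DB $38,327. Book value $114,982.
Year 2: DB = ⌊$114,982 × 200%/8⌋ = $28,745; SL = ⌊$100,582/7⌋ = $14,368 → take DB $28,745. Book value $86,237.
Year 3: DB = ⌊$86,237 × 200%/8⌋ = $21,559; SL = ⌊$71,837/6⌋ = $11,972 → take DB $21,559. Book value $64,678.
Year 4: DB = ⌊$64,678 × 200%/8⌋ = $16,169; SL = ⌊$50,278/5⌋ = $10,055 → take DB $16,169. Book value $48,509.
Year 5: DB = ⌊$48,509 × 200%/8⌋ = $12,127; SL = ⌊$34,109/4⌋ = $8,527 → take DB $12,127. Book value $36,382.

$12,127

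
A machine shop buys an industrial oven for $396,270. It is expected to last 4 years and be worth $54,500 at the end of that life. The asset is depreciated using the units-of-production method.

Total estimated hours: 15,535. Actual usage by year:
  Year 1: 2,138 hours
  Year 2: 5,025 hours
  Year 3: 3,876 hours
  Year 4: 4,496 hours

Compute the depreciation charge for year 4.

$98,912

Depreciable base = $396,270 − $54,500 = $341,770.
Rate = $341,770 / 15,535 hours = $22 per hour.
Year 1: 2,138 × $22 = $47,036. Book value $349,234.
Year 2: 5,025 × $22 = $110,550. Book value $238,684.
Year 3: 3,876 × $22 = $85,272. Book value $153,412.
Year 4: 4,496 × $22 = $98,912. Book value $54,500.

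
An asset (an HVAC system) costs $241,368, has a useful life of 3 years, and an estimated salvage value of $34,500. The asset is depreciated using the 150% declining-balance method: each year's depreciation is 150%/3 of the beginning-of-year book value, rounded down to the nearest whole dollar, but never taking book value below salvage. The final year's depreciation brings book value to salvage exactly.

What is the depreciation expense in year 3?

Depreciable base = $241,368 − $34,500 = $206,868.
Year 1: ⌊$241,368 × 150%/3⌋ = $120,684. Book value $120,684.
Year 2: ⌊$120,684 × 150%/3⌋ = $60,342. Book value $60,342.
Year 3 (final): $60,342 − $34,500 = $25,842. Book value $34,500.

$25,842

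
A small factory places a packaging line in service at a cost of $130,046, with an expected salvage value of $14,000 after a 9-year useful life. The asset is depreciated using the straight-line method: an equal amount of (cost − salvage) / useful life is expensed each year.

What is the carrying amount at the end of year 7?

Depreciable base = $130,046 − $14,000 = $116,046.
Annual expense = $116,046 / 9 = $12,894.
End of year 1: book value $117,152.
End of year 2: book value $104,258.
End of year 3: book value $91,364.
End of year 4: book value $78,470.
End of year 5: book value $65,576.
End of year 6: book value $52,682.
End of year 7: book value $39,788.

$39,788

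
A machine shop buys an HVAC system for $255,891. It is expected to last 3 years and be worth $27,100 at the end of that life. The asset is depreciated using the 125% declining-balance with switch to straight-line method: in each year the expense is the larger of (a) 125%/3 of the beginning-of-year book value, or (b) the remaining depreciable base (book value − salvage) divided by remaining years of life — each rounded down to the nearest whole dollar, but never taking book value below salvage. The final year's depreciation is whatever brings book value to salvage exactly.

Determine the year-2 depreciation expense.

Depreciable base = $255,891 − $27,100 = $228,791.
Year 1: DB = ⌊$255,891 × 125%/3⌋ = $106,621; SL = ⌊$228,791/3⌋ = $76,263 → take DB $106,621. Book value $149,270.
Year 2: DB = ⌊$149,270 × 125%/3⌋ = $62,195; SL = ⌊$122,170/2⌋ = $61,085 → take DB $62,195. Book value $87,075.

$62,195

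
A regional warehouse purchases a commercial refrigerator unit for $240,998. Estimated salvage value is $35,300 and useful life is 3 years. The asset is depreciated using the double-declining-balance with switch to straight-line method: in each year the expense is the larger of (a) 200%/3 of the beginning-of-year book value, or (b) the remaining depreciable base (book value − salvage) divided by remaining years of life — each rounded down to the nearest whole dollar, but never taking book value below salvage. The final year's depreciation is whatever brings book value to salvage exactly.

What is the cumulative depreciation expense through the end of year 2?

Depreciable base = $240,998 − $35,300 = $205,698.
Year 1: DB = ⌊$240,998 × 200%/3⌋ = $160,665; SL = ⌊$205,698/3⌋ = $68,566 → take DB $160,665. Book value $80,333.
Year 2: DB = ⌊$80,333 × 200%/3⌋ = $53,555; SL = ⌊$45,033/2⌋ = $22,516 → take DB $53,555, capped at $45,033. Book value $35,300.
Accumulated through year 2 = $240,998 − $35,300 = $205,698.

$205,698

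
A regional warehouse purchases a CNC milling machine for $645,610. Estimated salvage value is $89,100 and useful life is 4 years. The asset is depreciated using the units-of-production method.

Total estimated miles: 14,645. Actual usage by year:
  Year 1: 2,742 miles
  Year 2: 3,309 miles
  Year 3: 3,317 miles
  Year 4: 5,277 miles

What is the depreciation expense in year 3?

$126,046

Depreciable base = $645,610 − $89,100 = $556,510.
Rate = $556,510 / 14,645 miles = $38 per mile.
Year 1: 2,742 × $38 = $104,196. Book value $541,414.
Year 2: 3,309 × $38 = $125,742. Book value $415,672.
Year 3: 3,317 × $38 = $126,046. Book value $289,626.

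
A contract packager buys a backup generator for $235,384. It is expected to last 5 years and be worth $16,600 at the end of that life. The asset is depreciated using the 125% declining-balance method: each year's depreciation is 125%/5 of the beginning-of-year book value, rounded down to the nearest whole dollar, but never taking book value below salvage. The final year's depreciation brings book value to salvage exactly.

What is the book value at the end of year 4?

Depreciable base = $235,384 − $16,600 = $218,784.
Year 1: ⌊$235,384 × 125%/5⌋ = $58,846. Book value $176,538.
Year 2: ⌊$176,538 × 125%/5⌋ = $44,134. Book value $132,404.
Year 3: ⌊$132,404 × 125%/5⌋ = $33,101. Book value $99,303.
Year 4: ⌊$99,303 × 125%/5⌋ = $24,825. Book value $74,478.

$74,478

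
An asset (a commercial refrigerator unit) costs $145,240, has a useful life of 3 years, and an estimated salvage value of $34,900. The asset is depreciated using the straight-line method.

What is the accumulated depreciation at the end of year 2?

$73,560

Depreciable base = $145,240 − $34,900 = $110,340.
Annual expense = $110,340 / 3 = $36,780.
End of year 1: book value $108,460.
End of year 2: book value $71,680.
Accumulated through year 2 = $145,240 − $71,680 = $73,560.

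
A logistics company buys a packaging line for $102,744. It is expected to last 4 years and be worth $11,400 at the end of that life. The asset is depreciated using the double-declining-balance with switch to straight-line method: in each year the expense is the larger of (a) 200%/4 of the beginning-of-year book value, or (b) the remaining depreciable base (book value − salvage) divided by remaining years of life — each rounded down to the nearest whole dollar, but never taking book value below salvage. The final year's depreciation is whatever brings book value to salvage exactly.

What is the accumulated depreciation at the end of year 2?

$77,058

Depreciable base = $102,744 − $11,400 = $91,344.
Year 1: DB = ⌊$102,744 × 200%/4⌋ = $51,372; SL = ⌊$91,344/4⌋ = $22,836 → take DB $51,372. Book value $51,372.
Year 2: DB = ⌊$51,372 × 200%/4⌋ = $25,686; SL = ⌊$39,972/3⌋ = $13,324 → take DB $25,686. Book value $25,686.
Accumulated through year 2 = $102,744 − $25,686 = $77,058.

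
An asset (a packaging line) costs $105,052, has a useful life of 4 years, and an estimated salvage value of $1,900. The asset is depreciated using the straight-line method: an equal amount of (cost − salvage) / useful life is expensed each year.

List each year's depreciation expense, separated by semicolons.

$25,788; $25,788; $25,788; $25,788

Depreciable base = $105,052 − $1,900 = $103,152.
Annual expense = $103,152 / 4 = $25,788.
End of year 1: book value $79,264.
End of year 2: book value $53,476.
End of year 3: book value $27,688.
End of year 4: book value $1,900.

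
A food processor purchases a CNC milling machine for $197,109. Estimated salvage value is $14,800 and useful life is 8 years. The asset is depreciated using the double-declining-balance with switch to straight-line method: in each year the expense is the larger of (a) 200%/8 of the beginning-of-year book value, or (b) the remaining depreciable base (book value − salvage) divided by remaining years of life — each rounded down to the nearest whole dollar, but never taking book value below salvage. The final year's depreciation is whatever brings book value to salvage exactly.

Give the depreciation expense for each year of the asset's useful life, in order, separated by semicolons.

$49,277; $36,958; $27,718; $20,789; $15,591; $11,694; $10,141; $10,141

Depreciable base = $197,109 − $14,800 = $182,309.
Year 1: DB = ⌊$197,109 × 200%/8⌋ = $49,277; SL = ⌊$182,309/8⌋ = $22,788 → take DB $49,277. Book value $147,832.
Year 2: DB = ⌊$147,832 × 200%/8⌋ = $36,958; SL = ⌊$133,032/7⌋ = $19,004 → take DB $36,958. Book value $110,874.
Year 3: DB = ⌊$110,874 × 200%/8⌋ = $27,718; SL = ⌊$96,074/6⌋ = $16,012 → take DB $27,718. Book value $83,156.
Year 4: DB = ⌊$83,156 × 200%/8⌋ = $20,789; SL = ⌊$68,356/5⌋ = $13,671 → take DB $20,789. Book value $62,367.
Year 5: DB = ⌊$62,367 × 200%/8⌋ = $15,591; SL = ⌊$47,567/4⌋ = $11,891 → take DB $15,591. Book value $46,776.
Year 6: DB = ⌊$46,776 × 200%/8⌋ = $11,694; SL = ⌊$31,976/3⌋ = $10,658 → take DB $11,694. Book value $35,082.
Year 7: DB = ⌊$35,082 × 200%/8⌋ = $8,770; SL = ⌊$20,282/2⌋ = $10,141 → take SL $10,141. Book value $24,941.
Year 8 (final): $24,941 − $14,800 = $10,141. Book value $14,800.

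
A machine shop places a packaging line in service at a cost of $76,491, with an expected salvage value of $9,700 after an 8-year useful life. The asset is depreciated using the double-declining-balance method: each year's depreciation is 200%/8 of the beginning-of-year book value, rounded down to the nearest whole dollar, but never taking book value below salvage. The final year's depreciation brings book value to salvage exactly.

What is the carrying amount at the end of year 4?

$24,204

Depreciable base = $76,491 − $9,700 = $66,791.
Year 1: ⌊$76,491 × 200%/8⌋ = $19,122. Book value $57,369.
Year 2: ⌊$57,369 × 200%/8⌋ = $14,342. Book value $43,027.
Year 3: ⌊$43,027 × 200%/8⌋ = $10,756. Book value $32,271.
Year 4: ⌊$32,271 × 200%/8⌋ = $8,067. Book value $24,204.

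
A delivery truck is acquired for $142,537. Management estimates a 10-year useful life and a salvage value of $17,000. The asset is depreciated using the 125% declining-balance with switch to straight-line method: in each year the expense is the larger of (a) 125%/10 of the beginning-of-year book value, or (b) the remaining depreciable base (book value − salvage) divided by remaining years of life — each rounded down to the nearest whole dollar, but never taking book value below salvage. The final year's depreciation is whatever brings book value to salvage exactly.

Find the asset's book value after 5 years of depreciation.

$72,461

Depreciable base = $142,537 − $17,000 = $125,537.
Year 1: DB = ⌊$142,537 × 125%/10⌋ = $17,817; SL = ⌊$125,537/10⌋ = $12,553 → take DB $17,817. Book value $124,720.
Year 2: DB = ⌊$124,720 × 125%/10⌋ = $15,590; SL = ⌊$107,720/9⌋ = $11,968 → take DB $15,590. Book value $109,130.
Year 3: DB = ⌊$109,130 × 125%/10⌋ = $13,641; SL = ⌊$92,130/8⌋ = $11,516 → take DB $13,641. Book value $95,489.
Year 4: DB = ⌊$95,489 × 125%/10⌋ = $11,936; SL = ⌊$78,489/7⌋ = $11,212 → take DB $11,936. Book value $83,553.
Year 5: DB = ⌊$83,553 × 125%/10⌋ = $10,444; SL = ⌊$66,553/6⌋ = $11,092 → take SL $11,092. Book value $72,461.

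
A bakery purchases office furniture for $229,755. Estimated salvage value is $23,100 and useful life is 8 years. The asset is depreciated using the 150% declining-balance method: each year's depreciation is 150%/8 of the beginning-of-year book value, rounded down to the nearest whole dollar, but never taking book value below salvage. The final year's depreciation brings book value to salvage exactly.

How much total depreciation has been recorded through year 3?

$106,519

Depreciable base = $229,755 − $23,100 = $206,655.
Year 1: ⌊$229,755 × 150%/8⌋ = $43,079. Book value $186,676.
Year 2: ⌊$186,676 × 150%/8⌋ = $35,001. Book value $151,675.
Year 3: ⌊$151,675 × 150%/8⌋ = $28,439. Book value $123,236.
Accumulated through year 3 = $229,755 − $123,236 = $106,519.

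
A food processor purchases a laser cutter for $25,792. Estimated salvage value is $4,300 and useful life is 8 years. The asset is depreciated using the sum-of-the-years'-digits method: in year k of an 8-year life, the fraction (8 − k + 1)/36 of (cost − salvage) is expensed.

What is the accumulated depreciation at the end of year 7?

$20,895

Depreciable base = $25,792 − $4,300 = $21,492.
Sum of the years' digits = 8+7+6+5+4+3+2+1 = 36.
Year 1: $21,492 × 8/36 = $4,776. Book value $21,016.
Year 2: $21,492 × 7/36 = $4,179. Book value $16,837.
Year 3: $21,492 × 6/36 = $3,582. Book value $13,255.
Year 4: $21,492 × 5/36 = $2,985. Book value $10,270.
Year 5: $21,492 × 4/36 = $2,388. Book value $7,882.
Year 6: $21,492 × 3/36 = $1,791. Book value $6,091.
Year 7: $21,492 × 2/36 = $1,194. Book value $4,897.
Accumulated through year 7 = $25,792 − $4,897 = $20,895.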